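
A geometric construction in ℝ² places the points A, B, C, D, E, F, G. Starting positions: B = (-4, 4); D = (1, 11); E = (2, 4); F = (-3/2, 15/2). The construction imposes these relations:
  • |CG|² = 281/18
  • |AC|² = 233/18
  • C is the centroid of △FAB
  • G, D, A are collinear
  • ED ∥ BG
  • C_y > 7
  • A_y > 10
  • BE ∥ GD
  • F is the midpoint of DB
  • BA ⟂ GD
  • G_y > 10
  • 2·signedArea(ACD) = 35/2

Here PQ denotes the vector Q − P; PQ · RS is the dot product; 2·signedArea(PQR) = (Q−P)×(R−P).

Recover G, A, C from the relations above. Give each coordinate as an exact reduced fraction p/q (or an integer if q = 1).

1. G_x = -5  [BE ∥ GD ∩ ED ∥ BG]
2. G_y = 11  [BE ∥ GD ∩ ED ∥ BG]
   → G = (-5, 11)
3. A_x = -4  [G, D, A are collinear ∩ BA ⟂ GD]
4. A_y = 11  [G, D, A are collinear ∩ BA ⟂ GD]
   → A = (-4, 11)
5. C_x = -19/6  [C is the centroid of △FAB]
6. C_y = 15/2  [C is the centroid of △FAB]
   → C = (-19/6, 15/2)

A = (-4, 11)
C = (-19/6, 15/2)
G = (-5, 11)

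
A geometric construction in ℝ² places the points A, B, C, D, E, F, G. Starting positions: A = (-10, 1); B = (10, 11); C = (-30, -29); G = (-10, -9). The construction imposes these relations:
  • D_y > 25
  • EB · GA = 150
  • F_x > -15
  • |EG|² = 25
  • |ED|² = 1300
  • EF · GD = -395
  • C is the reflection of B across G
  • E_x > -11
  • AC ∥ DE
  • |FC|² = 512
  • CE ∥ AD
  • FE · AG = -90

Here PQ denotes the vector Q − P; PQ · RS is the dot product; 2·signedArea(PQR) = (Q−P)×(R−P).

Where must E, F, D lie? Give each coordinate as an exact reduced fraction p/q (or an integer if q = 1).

1. E_y = -4  [EB · GA = 150]
2. E_x = -10  [|EG|² = 25]
   → E = (-10, -4)
3. F_y = -13  [FE · AG = -90]
4. F_x = -14  [|FC|² = 512]
   → F = (-14, -13)
5. D_x = 10  [AC ∥ DE ∩ CE ∥ AD]
6. D_y = 26  [AC ∥ DE ∩ CE ∥ AD]
   → D = (10, 26)

D = (10, 26)
E = (-10, -4)
F = (-14, -13)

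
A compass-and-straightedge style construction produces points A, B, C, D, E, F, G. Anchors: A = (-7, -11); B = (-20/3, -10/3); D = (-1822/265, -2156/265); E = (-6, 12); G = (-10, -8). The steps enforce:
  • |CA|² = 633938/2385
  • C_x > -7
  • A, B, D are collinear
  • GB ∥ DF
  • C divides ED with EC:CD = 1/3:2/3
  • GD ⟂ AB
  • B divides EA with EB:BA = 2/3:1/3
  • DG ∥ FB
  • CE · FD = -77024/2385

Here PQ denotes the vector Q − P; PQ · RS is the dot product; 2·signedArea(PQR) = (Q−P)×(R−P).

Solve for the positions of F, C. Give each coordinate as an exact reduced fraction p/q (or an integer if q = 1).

C = (-5002/795, 4204/795)
F = (-2816/795, -2758/795)

1. F_x = -2816/795  [DG ∥ FB ∩ GB ∥ DF]
2. F_y = -2758/795  [DG ∥ FB ∩ GB ∥ DF]
   → F = (-2816/795, -2758/795)
3. C_x = -5002/795  [C divides ED with EC:CD = 1/3:2/3]
4. C_y = 4204/795  [C divides ED with EC:CD = 1/3:2/3]
   → C = (-5002/795, 4204/795)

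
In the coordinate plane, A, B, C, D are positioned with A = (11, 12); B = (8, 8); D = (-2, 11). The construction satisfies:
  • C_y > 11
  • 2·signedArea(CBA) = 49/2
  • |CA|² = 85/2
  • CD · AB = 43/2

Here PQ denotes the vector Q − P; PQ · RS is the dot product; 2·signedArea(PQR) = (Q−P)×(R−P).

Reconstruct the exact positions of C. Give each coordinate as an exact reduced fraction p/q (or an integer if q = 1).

C = (9/2, 23/2)

1. C_x = 9/2  [2·signedArea(CBA) = 49/2 ∩ CD · AB = 43/2]
2. C_y = 23/2  [2·signedArea(CBA) = 49/2 ∩ CD · AB = 43/2]
   → C = (9/2, 23/2)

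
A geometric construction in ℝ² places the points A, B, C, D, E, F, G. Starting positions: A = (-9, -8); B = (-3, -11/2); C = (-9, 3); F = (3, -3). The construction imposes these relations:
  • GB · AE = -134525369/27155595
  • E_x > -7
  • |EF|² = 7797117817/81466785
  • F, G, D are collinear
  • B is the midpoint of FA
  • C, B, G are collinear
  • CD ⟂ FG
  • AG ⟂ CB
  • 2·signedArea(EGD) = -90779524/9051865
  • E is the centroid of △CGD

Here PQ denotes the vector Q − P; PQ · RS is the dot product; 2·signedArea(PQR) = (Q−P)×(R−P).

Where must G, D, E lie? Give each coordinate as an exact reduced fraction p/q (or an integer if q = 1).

D = (-67125381/9051865, -45711573/9051865)
E = (-61049377/9051865, -57857378/27155595)
G = (-1653/433, -1880/433)

1. G_x = -1653/433  [C, B, G are collinear ∩ AG ⟂ CB]
2. G_y = -1880/433  [C, B, G are collinear ∩ AG ⟂ CB]
   → G = (-1653/433, -1880/433)
3. D_x = -67125381/9051865  [F, G, D are collinear ∩ CD ⟂ FG]
4. D_y = -45711573/9051865  [F, G, D are collinear ∩ CD ⟂ FG]
   → D = (-67125381/9051865, -45711573/9051865)
5. E_x = -61049377/9051865  [E is the centroid of △CGD]
6. E_y = -57857378/27155595  [E is the centroid of △CGD]
   → E = (-61049377/9051865, -57857378/27155595)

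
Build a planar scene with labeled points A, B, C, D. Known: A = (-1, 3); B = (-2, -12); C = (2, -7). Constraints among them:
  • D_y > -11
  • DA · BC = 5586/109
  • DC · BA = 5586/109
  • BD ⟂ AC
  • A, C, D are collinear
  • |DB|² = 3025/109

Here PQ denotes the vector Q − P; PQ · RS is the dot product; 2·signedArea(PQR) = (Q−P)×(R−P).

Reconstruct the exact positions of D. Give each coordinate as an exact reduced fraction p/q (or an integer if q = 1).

D = (332/109, -1143/109)

1. D_x = 332/109  [A, C, D are collinear ∩ BD ⟂ AC]
2. D_y = -1143/109  [A, C, D are collinear ∩ BD ⟂ AC]
   → D = (332/109, -1143/109)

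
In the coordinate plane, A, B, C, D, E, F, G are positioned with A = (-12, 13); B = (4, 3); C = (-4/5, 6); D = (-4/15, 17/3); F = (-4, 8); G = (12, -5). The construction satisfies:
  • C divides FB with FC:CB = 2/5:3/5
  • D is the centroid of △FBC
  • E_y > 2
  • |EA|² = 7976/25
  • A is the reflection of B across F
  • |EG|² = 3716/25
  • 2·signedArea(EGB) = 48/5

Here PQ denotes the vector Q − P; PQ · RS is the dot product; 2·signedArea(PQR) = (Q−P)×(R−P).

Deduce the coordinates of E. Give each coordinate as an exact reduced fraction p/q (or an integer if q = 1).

1. E_x = 14/5  [line -8·x + -8·y + 232/5 = 0 ∩ |EG|² = 3716/25]
2. E_y = 3  [line -8·x + -8·y + 232/5 = 0 ∩ |EG|² = 3716/25]
   → E = (14/5, 3)

E = (14/5, 3)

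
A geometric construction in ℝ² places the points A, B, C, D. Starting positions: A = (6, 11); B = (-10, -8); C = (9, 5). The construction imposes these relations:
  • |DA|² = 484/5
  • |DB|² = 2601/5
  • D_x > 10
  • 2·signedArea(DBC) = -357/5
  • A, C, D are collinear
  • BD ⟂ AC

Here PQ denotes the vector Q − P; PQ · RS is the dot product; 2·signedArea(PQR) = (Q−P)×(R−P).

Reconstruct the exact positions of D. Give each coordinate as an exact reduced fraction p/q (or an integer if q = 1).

D = (52/5, 11/5)

1. D_x = 52/5  [A, C, D are collinear ∩ BD ⟂ AC]
2. D_y = 11/5  [A, C, D are collinear ∩ BD ⟂ AC]
   → D = (52/5, 11/5)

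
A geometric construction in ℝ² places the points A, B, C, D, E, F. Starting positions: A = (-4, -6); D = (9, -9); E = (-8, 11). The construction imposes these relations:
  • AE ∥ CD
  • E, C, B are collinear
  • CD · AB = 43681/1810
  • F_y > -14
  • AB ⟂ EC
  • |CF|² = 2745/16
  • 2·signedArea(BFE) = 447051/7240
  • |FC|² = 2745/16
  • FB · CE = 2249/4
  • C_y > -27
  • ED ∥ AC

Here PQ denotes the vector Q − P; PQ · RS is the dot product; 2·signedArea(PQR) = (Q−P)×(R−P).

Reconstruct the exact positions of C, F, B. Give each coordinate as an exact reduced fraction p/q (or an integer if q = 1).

B = (493/1810, -6471/1810)
C = (13, -26)
F = (10, -53/4)

1. C_x = 13  [AE ∥ CD ∩ ED ∥ AC]
2. C_y = -26  [AE ∥ CD ∩ ED ∥ AC]
   → C = (13, -26)
3. B_x = 493/1810  [E, C, B are collinear ∩ AB ⟂ EC]
4. B_y = -6471/1810  [E, C, B are collinear ∩ AB ⟂ EC]
   → B = (493/1810, -6471/1810)
5. F_x = 10  [FB · CE = 2249/4 ∩ 2·signedArea(BFE) = 447051/7240]
6. F_y = -53/4  [FB · CE = 2249/4 ∩ 2·signedArea(BFE) = 447051/7240]
   → F = (10, -53/4)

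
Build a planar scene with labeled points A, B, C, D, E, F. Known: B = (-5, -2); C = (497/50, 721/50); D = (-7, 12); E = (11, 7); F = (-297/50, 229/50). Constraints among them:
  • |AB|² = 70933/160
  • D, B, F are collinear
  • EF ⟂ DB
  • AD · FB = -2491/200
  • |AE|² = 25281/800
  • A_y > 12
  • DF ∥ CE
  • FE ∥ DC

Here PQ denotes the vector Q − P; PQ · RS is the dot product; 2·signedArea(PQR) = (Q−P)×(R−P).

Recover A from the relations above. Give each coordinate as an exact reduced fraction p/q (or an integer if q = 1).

A = (2041/200, 2513/200)

1. A_x = 2041/200  [line -47/50·x + 329/50·y + -14617/200 = 0 ∩ |AB|² = 70933/160]
2. A_y = 2513/200  [line -47/50·x + 329/50·y + -14617/200 = 0 ∩ |AB|² = 70933/160]
   → A = (2041/200, 2513/200)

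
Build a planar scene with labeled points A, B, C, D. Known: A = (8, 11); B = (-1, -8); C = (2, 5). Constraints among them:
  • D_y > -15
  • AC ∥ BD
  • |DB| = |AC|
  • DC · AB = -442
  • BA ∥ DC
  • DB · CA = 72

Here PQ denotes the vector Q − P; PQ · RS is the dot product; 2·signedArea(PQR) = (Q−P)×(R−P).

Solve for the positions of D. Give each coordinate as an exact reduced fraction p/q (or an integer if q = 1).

D = (-7, -14)

1. D_x = -7  [BA ∥ DC ∩ AC ∥ BD]
2. D_y = -14  [BA ∥ DC ∩ AC ∥ BD]
   → D = (-7, -14)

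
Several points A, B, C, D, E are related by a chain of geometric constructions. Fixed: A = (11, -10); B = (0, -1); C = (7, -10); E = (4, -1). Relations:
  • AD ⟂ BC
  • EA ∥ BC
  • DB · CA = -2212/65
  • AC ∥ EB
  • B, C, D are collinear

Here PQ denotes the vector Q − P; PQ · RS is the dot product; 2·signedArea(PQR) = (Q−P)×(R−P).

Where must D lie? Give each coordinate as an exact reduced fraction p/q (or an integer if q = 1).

D = (553/65, -776/65)

1. D_x = 553/65  [B, C, D are collinear ∩ AD ⟂ BC]
2. D_y = -776/65  [B, C, D are collinear ∩ AD ⟂ BC]
   → D = (553/65, -776/65)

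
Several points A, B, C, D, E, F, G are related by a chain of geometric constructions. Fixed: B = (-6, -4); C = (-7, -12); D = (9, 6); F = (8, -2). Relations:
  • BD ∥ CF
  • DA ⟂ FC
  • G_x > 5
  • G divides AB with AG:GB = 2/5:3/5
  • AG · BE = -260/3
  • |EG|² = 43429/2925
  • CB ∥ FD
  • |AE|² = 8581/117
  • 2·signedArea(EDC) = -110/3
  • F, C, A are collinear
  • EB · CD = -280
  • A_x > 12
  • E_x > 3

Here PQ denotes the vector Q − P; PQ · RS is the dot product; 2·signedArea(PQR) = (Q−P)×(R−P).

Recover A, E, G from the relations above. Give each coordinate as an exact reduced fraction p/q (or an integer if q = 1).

A = (161/13, 12/13)
E = (4, 8/3)
G = (327/65, -68/65)

1. A_x = 161/13  [F, C, A are collinear ∩ DA ⟂ FC]
2. A_y = 12/13  [F, C, A are collinear ∩ DA ⟂ FC]
   → A = (161/13, 12/13)
3. E_x = 4  [EB · CD = -280 ∩ 2·signedArea(EDC) = -110/3]
4. E_y = 8/3  [EB · CD = -280 ∩ 2·signedArea(EDC) = -110/3]
   → E = (4, 8/3)
5. G_x = 327/65  [G divides AB with AG:GB = 2/5:3/5]
6. G_y = -68/65  [G divides AB with AG:GB = 2/5:3/5]
   → G = (327/65, -68/65)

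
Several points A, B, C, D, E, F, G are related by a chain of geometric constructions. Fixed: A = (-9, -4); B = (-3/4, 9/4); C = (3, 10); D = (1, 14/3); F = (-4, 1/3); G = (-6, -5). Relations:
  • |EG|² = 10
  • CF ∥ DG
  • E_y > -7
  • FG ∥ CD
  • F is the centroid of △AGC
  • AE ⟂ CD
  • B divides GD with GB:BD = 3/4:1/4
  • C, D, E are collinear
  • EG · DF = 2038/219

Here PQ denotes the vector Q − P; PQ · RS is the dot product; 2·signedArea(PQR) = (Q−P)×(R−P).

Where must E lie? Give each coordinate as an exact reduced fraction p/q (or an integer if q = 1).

1. E_x = -225/73  [C, D, E are collinear ∩ AE ⟂ CD]
2. E_y = -454/73  [C, D, E are collinear ∩ AE ⟂ CD]
   → E = (-225/73, -454/73)

E = (-225/73, -454/73)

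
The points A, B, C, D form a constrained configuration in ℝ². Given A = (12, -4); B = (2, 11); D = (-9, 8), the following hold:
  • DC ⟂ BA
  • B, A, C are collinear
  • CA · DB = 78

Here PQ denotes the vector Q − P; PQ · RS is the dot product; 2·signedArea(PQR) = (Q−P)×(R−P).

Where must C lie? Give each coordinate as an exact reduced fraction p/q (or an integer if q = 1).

1. C_x = 0  [B, A, C are collinear ∩ DC ⟂ BA]
2. C_y = 14  [B, A, C are collinear ∩ DC ⟂ BA]
   → C = (0, 14)

C = (0, 14)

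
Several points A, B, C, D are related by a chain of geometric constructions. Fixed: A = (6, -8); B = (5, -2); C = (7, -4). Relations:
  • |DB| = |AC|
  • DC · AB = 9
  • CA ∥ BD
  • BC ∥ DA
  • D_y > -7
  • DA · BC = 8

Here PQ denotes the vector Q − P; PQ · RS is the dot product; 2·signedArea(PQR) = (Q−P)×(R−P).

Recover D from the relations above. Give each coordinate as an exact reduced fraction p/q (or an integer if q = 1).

D = (4, -6)

1. D_x = 4  [BC ∥ DA ∩ CA ∥ BD]
2. D_y = -6  [BC ∥ DA ∩ CA ∥ BD]
   → D = (4, -6)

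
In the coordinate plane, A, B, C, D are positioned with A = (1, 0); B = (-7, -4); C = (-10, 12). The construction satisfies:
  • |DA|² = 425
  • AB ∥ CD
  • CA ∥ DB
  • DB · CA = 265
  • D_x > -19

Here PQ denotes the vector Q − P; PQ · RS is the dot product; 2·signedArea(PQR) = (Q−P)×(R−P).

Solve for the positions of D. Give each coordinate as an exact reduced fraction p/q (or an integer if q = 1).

D = (-18, 8)

1. D_x = -18  [CA ∥ DB ∩ AB ∥ CD]
2. D_y = 8  [CA ∥ DB ∩ AB ∥ CD]
   → D = (-18, 8)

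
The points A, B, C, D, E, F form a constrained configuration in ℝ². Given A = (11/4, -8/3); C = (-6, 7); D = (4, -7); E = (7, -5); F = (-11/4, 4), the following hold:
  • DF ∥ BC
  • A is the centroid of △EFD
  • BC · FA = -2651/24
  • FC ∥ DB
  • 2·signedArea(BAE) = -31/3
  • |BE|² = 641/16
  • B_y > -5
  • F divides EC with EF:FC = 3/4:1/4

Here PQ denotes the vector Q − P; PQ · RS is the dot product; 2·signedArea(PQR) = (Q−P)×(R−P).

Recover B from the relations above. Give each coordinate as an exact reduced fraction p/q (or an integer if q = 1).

1. B_x = 3/4  [DF ∥ BC ∩ FC ∥ DB]
2. B_y = -4  [DF ∥ BC ∩ FC ∥ DB]
   → B = (3/4, -4)

B = (3/4, -4)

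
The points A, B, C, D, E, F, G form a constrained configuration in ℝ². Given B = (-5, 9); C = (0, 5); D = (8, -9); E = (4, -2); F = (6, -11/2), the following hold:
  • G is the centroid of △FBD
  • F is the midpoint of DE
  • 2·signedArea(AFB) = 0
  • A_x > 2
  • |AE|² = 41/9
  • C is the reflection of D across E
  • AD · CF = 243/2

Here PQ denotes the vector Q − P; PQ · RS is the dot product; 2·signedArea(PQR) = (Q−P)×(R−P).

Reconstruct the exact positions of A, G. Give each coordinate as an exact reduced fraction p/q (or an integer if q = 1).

A = (7/3, -2/3)
G = (3, -11/6)

1. A_x = 7/3  [2·signedArea(AFB) = 0 ∩ AD · CF = 243/2]
2. A_y = -2/3  [2·signedArea(AFB) = 0 ∩ AD · CF = 243/2]
   → A = (7/3, -2/3)
3. G_x = 3  [G is the centroid of △FBD]
4. G_y = -11/6  [G is the centroid of △FBD]
   → G = (3, -11/6)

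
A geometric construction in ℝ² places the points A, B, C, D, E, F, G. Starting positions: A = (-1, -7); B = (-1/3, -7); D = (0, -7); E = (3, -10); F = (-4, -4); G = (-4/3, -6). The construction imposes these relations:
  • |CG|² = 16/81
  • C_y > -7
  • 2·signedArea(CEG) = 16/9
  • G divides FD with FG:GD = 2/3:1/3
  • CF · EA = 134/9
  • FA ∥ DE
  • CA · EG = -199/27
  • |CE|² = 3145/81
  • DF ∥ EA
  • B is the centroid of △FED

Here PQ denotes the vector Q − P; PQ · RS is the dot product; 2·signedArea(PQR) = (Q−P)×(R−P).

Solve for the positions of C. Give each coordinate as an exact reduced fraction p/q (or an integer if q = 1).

1. C_x = -16/9  [2·signedArea(CEG) = 16/9 ∩ CA · EG = -199/27]
2. C_y = -6  [2·signedArea(CEG) = 16/9 ∩ CA · EG = -199/27]
   → C = (-16/9, -6)

C = (-16/9, -6)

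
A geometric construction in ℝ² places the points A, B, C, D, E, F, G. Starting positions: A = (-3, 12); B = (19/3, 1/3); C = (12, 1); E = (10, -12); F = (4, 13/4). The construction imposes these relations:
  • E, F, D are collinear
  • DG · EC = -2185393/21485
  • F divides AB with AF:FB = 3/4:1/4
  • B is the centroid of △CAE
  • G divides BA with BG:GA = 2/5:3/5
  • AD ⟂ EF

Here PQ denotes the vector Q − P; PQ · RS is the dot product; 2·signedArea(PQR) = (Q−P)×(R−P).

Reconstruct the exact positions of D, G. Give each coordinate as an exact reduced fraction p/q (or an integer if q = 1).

1. D_x = 346/4297  [E, F, D are collinear ∩ AD ⟂ EF]
2. D_y = 56772/4297  [E, F, D are collinear ∩ AD ⟂ EF]
   → D = (346/4297, 56772/4297)
3. G_x = 13/5  [G divides BA with BG:GA = 2/5:3/5]
4. G_y = 5  [G divides BA with BG:GA = 2/5:3/5]
   → G = (13/5, 5)

D = (346/4297, 56772/4297)
G = (13/5, 5)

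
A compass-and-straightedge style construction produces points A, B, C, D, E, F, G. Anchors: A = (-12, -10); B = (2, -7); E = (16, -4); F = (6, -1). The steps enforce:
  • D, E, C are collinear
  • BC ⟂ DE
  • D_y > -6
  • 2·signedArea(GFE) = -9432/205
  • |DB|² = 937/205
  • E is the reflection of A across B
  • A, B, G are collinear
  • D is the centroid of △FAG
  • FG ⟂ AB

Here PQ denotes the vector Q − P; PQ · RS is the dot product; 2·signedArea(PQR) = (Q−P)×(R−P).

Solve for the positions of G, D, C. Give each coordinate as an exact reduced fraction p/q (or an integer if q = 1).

1. G_x = 1446/205  [A, B, G are collinear ∩ FG ⟂ AB]
2. G_y = -1213/205  [A, B, G are collinear ∩ FG ⟂ AB]
   → G = (1446/205, -1213/205)
3. D_x = 72/205  [D is the centroid of △FAG]
4. D_y = -1156/205  [D is the centroid of △FAG]
   → D = (72/205, -1156/205)
5. C_x = 1460/793  [D, E, C are collinear ∩ BC ⟂ DE]
6. C_y = -4348/793  [D, E, C are collinear ∩ BC ⟂ DE]
   → C = (1460/793, -4348/793)

C = (1460/793, -4348/793)
D = (72/205, -1156/205)
G = (1446/205, -1213/205)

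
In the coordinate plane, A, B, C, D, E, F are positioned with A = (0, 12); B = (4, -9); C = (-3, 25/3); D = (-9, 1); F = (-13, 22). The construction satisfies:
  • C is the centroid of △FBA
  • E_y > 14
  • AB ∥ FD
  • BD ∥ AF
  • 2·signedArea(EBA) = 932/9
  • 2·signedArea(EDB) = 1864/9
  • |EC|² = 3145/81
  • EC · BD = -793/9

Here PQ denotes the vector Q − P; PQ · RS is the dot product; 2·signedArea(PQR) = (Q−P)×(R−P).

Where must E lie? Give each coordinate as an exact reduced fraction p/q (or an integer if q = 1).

1. E_x = -16/3  [2·signedArea(EBA) = 932/9 ∩ EC · BD = -793/9]
2. E_y = 127/9  [2·signedArea(EBA) = 932/9 ∩ EC · BD = -793/9]
   → E = (-16/3, 127/9)

E = (-16/3, 127/9)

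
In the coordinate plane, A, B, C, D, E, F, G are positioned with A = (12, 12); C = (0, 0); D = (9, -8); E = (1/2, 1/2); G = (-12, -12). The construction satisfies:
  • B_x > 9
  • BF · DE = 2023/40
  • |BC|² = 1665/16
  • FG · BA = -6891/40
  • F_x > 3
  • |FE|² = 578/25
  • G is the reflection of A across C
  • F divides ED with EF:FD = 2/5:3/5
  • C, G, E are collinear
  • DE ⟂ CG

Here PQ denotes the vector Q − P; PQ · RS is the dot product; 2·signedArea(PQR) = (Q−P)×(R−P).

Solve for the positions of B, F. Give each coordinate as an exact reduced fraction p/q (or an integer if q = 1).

1. F_x = 39/10  [F divides ED with EF:FD = 2/5:3/5]
2. F_y = -29/10  [F divides ED with EF:FD = 2/5:3/5]
   → F = (39/10, -29/10)
3. B_x = 39/4  [BF · DE = 2023/40 ∩ FG · BA = -6891/40]
4. B_y = -3  [BF · DE = 2023/40 ∩ FG · BA = -6891/40]
   → B = (39/4, -3)

B = (39/4, -3)
F = (39/10, -29/10)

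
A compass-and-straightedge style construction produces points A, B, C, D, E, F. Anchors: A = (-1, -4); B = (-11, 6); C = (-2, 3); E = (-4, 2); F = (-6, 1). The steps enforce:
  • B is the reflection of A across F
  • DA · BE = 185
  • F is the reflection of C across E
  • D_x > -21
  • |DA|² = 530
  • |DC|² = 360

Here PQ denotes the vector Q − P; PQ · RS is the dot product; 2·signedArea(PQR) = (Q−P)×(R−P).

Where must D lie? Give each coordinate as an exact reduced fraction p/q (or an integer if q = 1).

1. D_x = -20  [line -7·x + 4·y + -176 = 0 ∩ |DA|² = 530]
2. D_y = 9  [line -7·x + 4·y + -176 = 0 ∩ |DA|² = 530]
   → D = (-20, 9)

D = (-20, 9)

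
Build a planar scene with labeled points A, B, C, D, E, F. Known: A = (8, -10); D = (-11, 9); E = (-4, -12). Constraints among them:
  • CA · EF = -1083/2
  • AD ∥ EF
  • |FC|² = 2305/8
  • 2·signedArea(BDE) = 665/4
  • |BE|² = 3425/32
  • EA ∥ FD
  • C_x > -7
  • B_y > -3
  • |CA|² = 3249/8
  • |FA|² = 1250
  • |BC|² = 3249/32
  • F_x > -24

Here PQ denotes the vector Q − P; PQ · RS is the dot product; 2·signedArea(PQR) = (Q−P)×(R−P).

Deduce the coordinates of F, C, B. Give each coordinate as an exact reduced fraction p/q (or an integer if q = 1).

1. F_x = -23  [EA ∥ FD ∩ AD ∥ EF]
2. F_y = 7  [EA ∥ FD ∩ AD ∥ EF]
   → F = (-23, 7)
3. C_x = -25/4  [line 19·x + -19·y + 399/2 = 0 ∩ |CA|² = 3249/8]
4. C_y = 17/4  [line 19·x + -19·y + 399/2 = 0 ∩ |CA|² = 3249/8]
   → C = (-25/4, 17/4)
5. B_x = 7/8  [line 21·x + 7·y + 7/4 = 0 ∩ |BE|² = 3425/32]
6. B_y = -23/8  [line 21·x + 7·y + 7/4 = 0 ∩ |BE|² = 3425/32]
   → B = (7/8, -23/8)

B = (7/8, -23/8)
C = (-25/4, 17/4)
F = (-23, 7)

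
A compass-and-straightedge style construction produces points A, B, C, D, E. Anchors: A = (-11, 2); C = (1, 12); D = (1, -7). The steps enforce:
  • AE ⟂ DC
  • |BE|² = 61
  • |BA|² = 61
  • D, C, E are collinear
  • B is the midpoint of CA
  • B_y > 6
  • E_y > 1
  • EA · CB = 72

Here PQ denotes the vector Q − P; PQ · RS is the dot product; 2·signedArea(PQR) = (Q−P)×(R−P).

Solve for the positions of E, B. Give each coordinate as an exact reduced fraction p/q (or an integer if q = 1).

B = (-5, 7)
E = (1, 2)

1. E_x = 1  [D, C, E are collinear ∩ AE ⟂ DC]
2. E_y = 2  [D, C, E are collinear ∩ AE ⟂ DC]
   → E = (1, 2)
3. B_x = -5  [B is the midpoint of CA]
4. B_y = 7  [B is the midpoint of CA]
   → B = (-5, 7)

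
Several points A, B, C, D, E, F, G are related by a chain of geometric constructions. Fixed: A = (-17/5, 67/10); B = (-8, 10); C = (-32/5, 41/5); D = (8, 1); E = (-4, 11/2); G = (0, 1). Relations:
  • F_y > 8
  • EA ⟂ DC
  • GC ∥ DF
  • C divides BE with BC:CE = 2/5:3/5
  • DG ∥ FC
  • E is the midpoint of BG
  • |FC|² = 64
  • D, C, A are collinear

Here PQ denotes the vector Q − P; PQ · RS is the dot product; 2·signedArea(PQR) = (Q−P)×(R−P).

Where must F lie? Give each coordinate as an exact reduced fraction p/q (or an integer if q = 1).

1. F_x = 8/5  [DG ∥ FC ∩ GC ∥ DF]
2. F_y = 41/5  [DG ∥ FC ∩ GC ∥ DF]
   → F = (8/5, 41/5)

F = (8/5, 41/5)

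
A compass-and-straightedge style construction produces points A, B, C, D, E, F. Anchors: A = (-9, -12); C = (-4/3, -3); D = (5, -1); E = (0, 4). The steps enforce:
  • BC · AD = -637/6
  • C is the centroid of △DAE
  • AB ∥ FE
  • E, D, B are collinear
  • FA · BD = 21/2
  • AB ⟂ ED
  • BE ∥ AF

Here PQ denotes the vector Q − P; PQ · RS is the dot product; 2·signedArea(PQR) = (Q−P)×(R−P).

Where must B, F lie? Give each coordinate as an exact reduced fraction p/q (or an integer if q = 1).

B = (7/2, 1/2)
F = (-25/2, -17/2)

1. B_x = 7/2  [E, D, B are collinear ∩ AB ⟂ ED]
2. B_y = 1/2  [E, D, B are collinear ∩ AB ⟂ ED]
   → B = (7/2, 1/2)
3. F_x = -25/2  [AB ∥ FE ∩ BE ∥ AF]
4. F_y = -17/2  [AB ∥ FE ∩ BE ∥ AF]
   → F = (-25/2, -17/2)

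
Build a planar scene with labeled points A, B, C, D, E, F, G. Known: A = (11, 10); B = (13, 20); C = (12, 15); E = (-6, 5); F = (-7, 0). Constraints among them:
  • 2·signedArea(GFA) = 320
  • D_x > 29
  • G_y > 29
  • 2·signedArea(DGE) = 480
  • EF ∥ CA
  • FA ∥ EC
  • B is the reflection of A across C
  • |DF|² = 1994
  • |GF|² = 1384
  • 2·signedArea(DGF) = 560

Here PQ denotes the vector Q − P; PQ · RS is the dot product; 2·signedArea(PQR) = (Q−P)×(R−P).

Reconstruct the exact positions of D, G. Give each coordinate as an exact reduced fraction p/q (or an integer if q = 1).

1. G_x = 15  [line -10·x + 18·y + -390 = 0 ∩ |GF|² = 1384]
2. G_y = 30  [line -10·x + 18·y + -390 = 0 ∩ |GF|² = 1384]
   → G = (15, 30)
3. D_x = 30  [2·signedArea(DGE) = 480 ∩ 2·signedArea(DGF) = 560]
4. D_y = 25  [2·signedArea(DGE) = 480 ∩ 2·signedArea(DGF) = 560]
   → D = (30, 25)

D = (30, 25)
G = (15, 30)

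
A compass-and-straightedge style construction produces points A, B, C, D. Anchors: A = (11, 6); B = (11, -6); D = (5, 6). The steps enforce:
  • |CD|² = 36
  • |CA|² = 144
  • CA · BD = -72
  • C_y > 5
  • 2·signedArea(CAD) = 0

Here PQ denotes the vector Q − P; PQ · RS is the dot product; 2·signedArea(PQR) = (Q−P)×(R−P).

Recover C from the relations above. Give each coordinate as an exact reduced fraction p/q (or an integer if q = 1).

C = (-1, 6)

1. C_x = -1  [2·signedArea(CAD) = 0 ∩ CA · BD = -72]
2. C_y = 6  [2·signedArea(CAD) = 0 ∩ CA · BD = -72]
   → C = (-1, 6)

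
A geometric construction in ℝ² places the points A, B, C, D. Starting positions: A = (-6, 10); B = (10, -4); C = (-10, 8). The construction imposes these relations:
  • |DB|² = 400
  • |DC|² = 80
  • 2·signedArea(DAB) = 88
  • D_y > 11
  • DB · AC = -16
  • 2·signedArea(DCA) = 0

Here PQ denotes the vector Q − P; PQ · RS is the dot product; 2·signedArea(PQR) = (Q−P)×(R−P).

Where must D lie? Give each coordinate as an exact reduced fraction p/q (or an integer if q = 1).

1. D_x = -2  [2·signedArea(DCA) = 0 ∩ DB · AC = -16]
2. D_y = 12  [2·signedArea(DCA) = 0 ∩ DB · AC = -16]
   → D = (-2, 12)

D = (-2, 12)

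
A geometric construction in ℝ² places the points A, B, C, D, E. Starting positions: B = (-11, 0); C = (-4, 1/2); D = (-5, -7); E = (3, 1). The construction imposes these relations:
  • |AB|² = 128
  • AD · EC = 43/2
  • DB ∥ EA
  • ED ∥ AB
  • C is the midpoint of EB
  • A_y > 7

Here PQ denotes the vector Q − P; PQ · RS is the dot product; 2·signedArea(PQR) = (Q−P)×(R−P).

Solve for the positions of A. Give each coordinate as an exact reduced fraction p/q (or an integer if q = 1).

1. A_x = -3  [ED ∥ AB ∩ DB ∥ EA]
2. A_y = 8  [ED ∥ AB ∩ DB ∥ EA]
   → A = (-3, 8)

A = (-3, 8)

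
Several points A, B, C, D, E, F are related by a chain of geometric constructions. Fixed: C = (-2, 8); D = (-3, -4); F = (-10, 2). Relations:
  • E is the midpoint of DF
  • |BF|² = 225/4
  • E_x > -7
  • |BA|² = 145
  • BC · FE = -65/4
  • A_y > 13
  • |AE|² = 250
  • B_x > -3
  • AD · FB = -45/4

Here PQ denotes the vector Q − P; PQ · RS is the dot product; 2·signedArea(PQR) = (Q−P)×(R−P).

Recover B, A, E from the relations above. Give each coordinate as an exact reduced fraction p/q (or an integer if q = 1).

1. E_x = -13/2  [E is the midpoint of DF]
2. E_y = -1  [E is the midpoint of DF]
   → E = (-13/2, -1)
3. B_x = -5/2  [line -7/2·x + 3·y + -59/4 = 0 ∩ |BF|² = 225/4]
4. B_y = 2  [line -7/2·x + 3·y + -59/4 = 0 ∩ |BF|² = 225/4]
   → B = (-5/2, 2)
5. A_x = -3/2  [AD · FB = -45/4]
6. A_y = 14  [|AE|² = 250]
   → A = (-3/2, 14)

A = (-3/2, 14)
B = (-5/2, 2)
E = (-13/2, -1)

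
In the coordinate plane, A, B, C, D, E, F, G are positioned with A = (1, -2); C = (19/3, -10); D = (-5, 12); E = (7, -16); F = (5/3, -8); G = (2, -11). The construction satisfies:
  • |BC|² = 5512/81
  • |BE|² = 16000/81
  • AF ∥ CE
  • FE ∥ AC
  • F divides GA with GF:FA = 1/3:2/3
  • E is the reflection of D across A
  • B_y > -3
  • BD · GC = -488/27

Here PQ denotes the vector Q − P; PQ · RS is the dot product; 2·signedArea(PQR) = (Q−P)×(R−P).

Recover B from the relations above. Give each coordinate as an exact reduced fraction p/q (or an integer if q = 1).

B = (23/9, -8/3)

1. B_x = 23/9  [line -13/3·x + -1·y + 227/27 = 0 ∩ |BE|² = 16000/81]
2. B_y = -8/3  [line -13/3·x + -1·y + 227/27 = 0 ∩ |BE|² = 16000/81]
   → B = (23/9, -8/3)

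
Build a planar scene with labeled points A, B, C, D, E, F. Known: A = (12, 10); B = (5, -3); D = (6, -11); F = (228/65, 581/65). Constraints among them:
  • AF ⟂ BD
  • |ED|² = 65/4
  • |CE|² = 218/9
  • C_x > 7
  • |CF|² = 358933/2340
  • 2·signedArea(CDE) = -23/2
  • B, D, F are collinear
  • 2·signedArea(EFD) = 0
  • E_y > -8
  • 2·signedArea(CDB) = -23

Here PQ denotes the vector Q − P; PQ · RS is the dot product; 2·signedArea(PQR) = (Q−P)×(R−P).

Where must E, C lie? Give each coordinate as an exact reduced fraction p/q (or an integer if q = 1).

C = (47/6, -8/3)
E = (11/2, -7)

1. E_x = 11/2  [line 1296/65·x + 162/65·y + -5994/65 = 0 ∩ |ED|² = 65/4]
2. E_y = -7  [line 1296/65·x + 162/65·y + -5994/65 = 0 ∩ |ED|² = 65/4]
   → E = (11/2, -7)
3. C_x = 47/6  [line -8·x + -1·y + 60 = 0 ∩ |CF|² = 358933/2340]
4. C_y = -8/3  [line -8·x + -1·y + 60 = 0 ∩ |CF|² = 358933/2340]
   → C = (47/6, -8/3)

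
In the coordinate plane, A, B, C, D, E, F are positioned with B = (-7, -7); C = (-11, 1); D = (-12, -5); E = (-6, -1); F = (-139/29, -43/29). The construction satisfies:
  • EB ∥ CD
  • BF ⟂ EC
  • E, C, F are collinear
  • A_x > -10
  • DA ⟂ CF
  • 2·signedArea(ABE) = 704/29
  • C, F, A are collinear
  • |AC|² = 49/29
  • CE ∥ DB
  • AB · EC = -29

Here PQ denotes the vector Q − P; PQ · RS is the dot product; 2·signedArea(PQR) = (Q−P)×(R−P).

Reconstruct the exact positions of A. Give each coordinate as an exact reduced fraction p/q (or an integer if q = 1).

1. A_x = -284/29  [C, F, A are collinear ∩ DA ⟂ CF]
2. A_y = 15/29  [C, F, A are collinear ∩ DA ⟂ CF]
   → A = (-284/29, 15/29)

A = (-284/29, 15/29)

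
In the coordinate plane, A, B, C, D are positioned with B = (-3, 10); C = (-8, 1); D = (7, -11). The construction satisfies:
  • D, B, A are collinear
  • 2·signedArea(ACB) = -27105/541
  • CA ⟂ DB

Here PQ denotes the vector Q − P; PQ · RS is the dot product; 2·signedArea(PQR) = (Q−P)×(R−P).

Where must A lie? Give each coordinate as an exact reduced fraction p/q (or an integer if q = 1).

A = (-233/541, 2491/541)

1. A_x = -233/541  [D, B, A are collinear ∩ CA ⟂ DB]
2. A_y = 2491/541  [D, B, A are collinear ∩ CA ⟂ DB]
   → A = (-233/541, 2491/541)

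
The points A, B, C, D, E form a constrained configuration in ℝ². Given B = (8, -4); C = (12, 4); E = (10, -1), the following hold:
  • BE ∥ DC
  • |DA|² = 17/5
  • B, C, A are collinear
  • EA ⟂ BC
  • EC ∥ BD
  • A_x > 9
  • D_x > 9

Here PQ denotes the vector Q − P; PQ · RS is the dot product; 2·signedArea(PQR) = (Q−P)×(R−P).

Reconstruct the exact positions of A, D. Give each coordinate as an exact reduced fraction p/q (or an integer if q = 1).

A = (48/5, -4/5)
D = (10, 1)

1. A_x = 48/5  [B, C, A are collinear ∩ EA ⟂ BC]
2. A_y = -4/5  [B, C, A are collinear ∩ EA ⟂ BC]
   → A = (48/5, -4/5)
3. D_x = 10  [BE ∥ DC ∩ EC ∥ BD]
4. D_y = 1  [BE ∥ DC ∩ EC ∥ BD]
   → D = (10, 1)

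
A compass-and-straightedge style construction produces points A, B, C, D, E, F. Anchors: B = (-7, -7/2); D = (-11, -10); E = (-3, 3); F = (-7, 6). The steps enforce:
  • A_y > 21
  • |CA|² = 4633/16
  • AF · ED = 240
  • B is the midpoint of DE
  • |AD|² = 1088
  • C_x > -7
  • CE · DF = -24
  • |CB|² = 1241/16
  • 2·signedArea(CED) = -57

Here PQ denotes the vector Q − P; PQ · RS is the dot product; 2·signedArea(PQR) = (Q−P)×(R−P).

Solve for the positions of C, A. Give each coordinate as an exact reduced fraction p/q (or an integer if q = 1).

1. C_x = -6  [2·signedArea(CED) = -57 ∩ CE · DF = -24]
2. C_y = 21/4  [2·signedArea(CED) = -57 ∩ CE · DF = -24]
   → C = (-6, 21/4)
3. A_x = -3  [line 8·x + 13·y + -262 = 0 ∩ |CA|² = 4633/16]
4. A_y = 22  [line 8·x + 13·y + -262 = 0 ∩ |CA|² = 4633/16]
   → A = (-3, 22)

A = (-3, 22)
C = (-6, 21/4)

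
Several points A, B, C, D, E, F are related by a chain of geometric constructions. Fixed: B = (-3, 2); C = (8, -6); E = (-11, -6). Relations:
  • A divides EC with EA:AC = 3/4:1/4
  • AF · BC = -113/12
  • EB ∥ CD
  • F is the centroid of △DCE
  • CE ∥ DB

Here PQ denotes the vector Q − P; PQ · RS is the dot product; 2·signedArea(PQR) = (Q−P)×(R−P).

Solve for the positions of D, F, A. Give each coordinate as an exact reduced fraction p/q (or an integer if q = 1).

A = (13/4, -6)
D = (16, 2)
F = (13/3, -10/3)

1. D_x = 16  [CE ∥ DB ∩ EB ∥ CD]
2. D_y = 2  [CE ∥ DB ∩ EB ∥ CD]
   → D = (16, 2)
3. F_x = 13/3  [F is the centroid of △DCE]
4. F_y = -10/3  [F is the centroid of △DCE]
   → F = (13/3, -10/3)
5. A_x = 13/4  [A divides EC with EA:AC = 3/4:1/4]
6. A_y = -6  [A divides EC with EA:AC = 3/4:1/4]
   → A = (13/4, -6)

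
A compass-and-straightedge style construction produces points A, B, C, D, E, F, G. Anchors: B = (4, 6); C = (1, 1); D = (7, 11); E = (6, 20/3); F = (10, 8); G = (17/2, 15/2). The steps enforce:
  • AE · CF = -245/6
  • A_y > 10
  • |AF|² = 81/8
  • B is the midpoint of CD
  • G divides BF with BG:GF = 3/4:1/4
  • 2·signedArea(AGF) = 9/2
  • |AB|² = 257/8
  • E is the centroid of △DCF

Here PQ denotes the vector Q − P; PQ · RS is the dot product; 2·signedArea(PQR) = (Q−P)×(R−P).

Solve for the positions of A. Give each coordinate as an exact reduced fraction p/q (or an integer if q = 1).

A = (31/4, 41/4)

1. A_x = 31/4  [2·signedArea(AGF) = 9/2 ∩ AE · CF = -245/6]
2. A_y = 41/4  [2·signedArea(AGF) = 9/2 ∩ AE · CF = -245/6]
   → A = (31/4, 41/4)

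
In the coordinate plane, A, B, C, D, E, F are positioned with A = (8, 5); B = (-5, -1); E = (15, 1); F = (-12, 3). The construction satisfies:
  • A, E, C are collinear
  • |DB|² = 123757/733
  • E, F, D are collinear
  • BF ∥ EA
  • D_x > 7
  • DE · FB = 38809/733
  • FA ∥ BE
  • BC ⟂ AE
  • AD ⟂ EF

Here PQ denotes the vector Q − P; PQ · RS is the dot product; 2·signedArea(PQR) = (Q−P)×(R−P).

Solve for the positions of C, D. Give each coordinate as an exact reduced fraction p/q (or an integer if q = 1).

1. C_x = 51/65  [A, E, C are collinear ∩ BC ⟂ AE]
2. C_y = 593/65  [A, E, C are collinear ∩ BC ⟂ AE]
   → C = (51/65, 593/65)
3. D_x = 5676/733  [E, F, D are collinear ∩ AD ⟂ EF]
4. D_y = 1127/733  [E, F, D are collinear ∩ AD ⟂ EF]
   → D = (5676/733, 1127/733)

C = (51/65, 593/65)
D = (5676/733, 1127/733)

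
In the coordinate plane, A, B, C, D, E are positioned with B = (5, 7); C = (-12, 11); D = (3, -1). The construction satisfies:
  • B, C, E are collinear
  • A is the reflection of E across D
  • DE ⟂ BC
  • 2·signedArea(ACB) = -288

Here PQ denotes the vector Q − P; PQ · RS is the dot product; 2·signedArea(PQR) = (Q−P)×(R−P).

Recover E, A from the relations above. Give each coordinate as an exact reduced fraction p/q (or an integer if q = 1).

1. E_x = 1491/305  [B, C, E are collinear ∩ DE ⟂ BC]
2. E_y = 2143/305  [B, C, E are collinear ∩ DE ⟂ BC]
   → E = (1491/305, 2143/305)
3. A_x = 339/305  [A is the reflection of E across D]
4. A_y = -2753/305  [A is the reflection of E across D]
   → A = (339/305, -2753/305)

A = (339/305, -2753/305)
E = (1491/305, 2143/305)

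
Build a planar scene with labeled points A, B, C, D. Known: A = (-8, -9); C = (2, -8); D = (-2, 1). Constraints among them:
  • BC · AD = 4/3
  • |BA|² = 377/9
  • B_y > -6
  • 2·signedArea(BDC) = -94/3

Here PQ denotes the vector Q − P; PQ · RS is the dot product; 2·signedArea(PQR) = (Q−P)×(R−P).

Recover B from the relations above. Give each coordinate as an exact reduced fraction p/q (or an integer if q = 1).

B = (-8/3, -16/3)

1. B_x = -8/3  [2·signedArea(BDC) = -94/3 ∩ BC · AD = 4/3]
2. B_y = -16/3  [2·signedArea(BDC) = -94/3 ∩ BC · AD = 4/3]
   → B = (-8/3, -16/3)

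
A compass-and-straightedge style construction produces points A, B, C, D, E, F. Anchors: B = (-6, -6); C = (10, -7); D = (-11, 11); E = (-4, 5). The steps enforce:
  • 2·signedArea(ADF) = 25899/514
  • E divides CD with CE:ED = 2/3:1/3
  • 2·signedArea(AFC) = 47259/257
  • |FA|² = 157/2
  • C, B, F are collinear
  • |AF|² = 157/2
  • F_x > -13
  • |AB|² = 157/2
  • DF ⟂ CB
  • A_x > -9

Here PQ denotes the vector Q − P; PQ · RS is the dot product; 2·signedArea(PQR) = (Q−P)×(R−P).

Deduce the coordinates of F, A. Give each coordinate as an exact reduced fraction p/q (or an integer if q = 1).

A = (-17/2, 5/2)
F = (-3094/257, -1445/257)

1. F_x = -3094/257  [C, B, F are collinear ∩ DF ⟂ CB]
2. F_y = -1445/257  [C, B, F are collinear ∩ DF ⟂ CB]
   → F = (-3094/257, -1445/257)
3. A_x = -17/2  [2·signedArea(ADF) = 25899/514 ∩ 2·signedArea(AFC) = 47259/257]
4. A_y = 5/2  [2·signedArea(ADF) = 25899/514 ∩ 2·signedArea(AFC) = 47259/257]
   → A = (-17/2, 5/2)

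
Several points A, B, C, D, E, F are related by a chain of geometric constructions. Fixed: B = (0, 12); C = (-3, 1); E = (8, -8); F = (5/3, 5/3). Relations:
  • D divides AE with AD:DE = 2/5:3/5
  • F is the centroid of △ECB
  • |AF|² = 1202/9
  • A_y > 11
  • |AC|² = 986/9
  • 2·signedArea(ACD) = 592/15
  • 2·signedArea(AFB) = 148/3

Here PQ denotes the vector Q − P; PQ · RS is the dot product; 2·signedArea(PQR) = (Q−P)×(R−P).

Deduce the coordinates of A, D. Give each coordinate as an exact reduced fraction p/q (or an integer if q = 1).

A = (-14/3, 34/3)
D = (2/5, 18/5)

1. A_x = -14/3  [line -31/3·x + -5/3·y + -88/3 = 0 ∩ |AC|² = 986/9]
2. A_y = 34/3  [line -31/3·x + -5/3·y + -88/3 = 0 ∩ |AC|² = 986/9]
   → A = (-14/3, 34/3)
3. D_x = 2/5  [D divides AE with AD:DE = 2/5:3/5]
4. D_y = 18/5  [D divides AE with AD:DE = 2/5:3/5]
   → D = (2/5, 18/5)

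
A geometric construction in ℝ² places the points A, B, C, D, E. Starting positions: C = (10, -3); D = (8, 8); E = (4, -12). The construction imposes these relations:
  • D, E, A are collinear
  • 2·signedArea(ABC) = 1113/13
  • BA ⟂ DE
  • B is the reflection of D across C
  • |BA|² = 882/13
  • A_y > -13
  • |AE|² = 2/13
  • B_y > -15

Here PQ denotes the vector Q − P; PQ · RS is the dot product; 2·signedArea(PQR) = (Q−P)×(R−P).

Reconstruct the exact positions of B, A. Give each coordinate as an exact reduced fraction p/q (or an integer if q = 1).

A = (51/13, -161/13)
B = (12, -14)

1. B_x = 12  [B is the reflection of D across C]
2. B_y = -14  [B is the reflection of D across C]
   → B = (12, -14)
3. A_x = 51/13  [D, E, A are collinear ∩ BA ⟂ DE]
4. A_y = -161/13  [D, E, A are collinear ∩ BA ⟂ DE]
   → A = (51/13, -161/13)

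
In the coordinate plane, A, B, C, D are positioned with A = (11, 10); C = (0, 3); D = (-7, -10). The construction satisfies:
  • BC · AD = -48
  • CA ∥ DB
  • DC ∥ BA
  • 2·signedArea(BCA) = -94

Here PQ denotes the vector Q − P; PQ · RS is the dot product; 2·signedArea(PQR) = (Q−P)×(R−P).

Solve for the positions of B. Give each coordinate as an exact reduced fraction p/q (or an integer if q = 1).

1. B_x = 4  [DC ∥ BA ∩ CA ∥ DB]
2. B_y = -3  [DC ∥ BA ∩ CA ∥ DB]
   → B = (4, -3)

B = (4, -3)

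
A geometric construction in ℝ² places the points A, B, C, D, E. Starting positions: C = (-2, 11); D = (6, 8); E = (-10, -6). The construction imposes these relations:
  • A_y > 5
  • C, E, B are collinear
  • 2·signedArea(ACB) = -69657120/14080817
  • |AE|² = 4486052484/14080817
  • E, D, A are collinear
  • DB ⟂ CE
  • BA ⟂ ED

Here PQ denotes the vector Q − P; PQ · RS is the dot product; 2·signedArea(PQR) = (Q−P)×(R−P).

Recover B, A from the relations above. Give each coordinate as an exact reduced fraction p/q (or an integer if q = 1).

A = (136934/39889, 229512/39889)
B = (-602/353, 4104/353)

1. B_x = -602/353  [C, E, B are collinear ∩ DB ⟂ CE]
2. B_y = 4104/353  [C, E, B are collinear ∩ DB ⟂ CE]
   → B = (-602/353, 4104/353)
3. A_x = 136934/39889  [E, D, A are collinear ∩ BA ⟂ ED]
4. A_y = 229512/39889  [E, D, A are collinear ∩ BA ⟂ ED]
   → A = (136934/39889, 229512/39889)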